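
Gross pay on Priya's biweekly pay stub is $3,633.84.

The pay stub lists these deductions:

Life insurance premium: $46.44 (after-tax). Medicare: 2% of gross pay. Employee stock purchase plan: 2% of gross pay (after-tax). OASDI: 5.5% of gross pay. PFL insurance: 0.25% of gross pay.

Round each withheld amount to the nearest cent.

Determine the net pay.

$3,233.10

Medicare: $3,633.84 × 0.02 = $72.68
PFL insurance: $3,633.84 × 0.0025 = $9.08
OASDI: $3,633.84 × 0.055 = $199.86
Employee stock purchase plan: $3,633.84 × 0.02 = $72.68
Life insurance premium: $46.44
Total deductions = $72.68 + $9.08 + $199.86 + $72.68 + $46.44 = $400.74
Net pay = $3,633.84 − $400.74 = $3,233.10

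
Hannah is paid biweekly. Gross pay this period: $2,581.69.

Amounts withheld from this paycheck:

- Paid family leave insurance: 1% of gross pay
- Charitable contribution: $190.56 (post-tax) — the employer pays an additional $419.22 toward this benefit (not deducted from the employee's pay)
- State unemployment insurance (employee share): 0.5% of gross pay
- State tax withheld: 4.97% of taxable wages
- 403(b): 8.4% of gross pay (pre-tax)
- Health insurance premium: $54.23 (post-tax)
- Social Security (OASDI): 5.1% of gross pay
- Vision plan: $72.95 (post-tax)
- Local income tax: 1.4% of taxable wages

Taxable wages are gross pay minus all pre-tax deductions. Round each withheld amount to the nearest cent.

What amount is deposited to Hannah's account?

403(b): $2,581.69 × 0.084 = $216.86
Taxable wages = $2,581.69 − $216.86 = $2,364.83
State tax withheld: $2,364.83 × 0.0497 = $117.53
Local income tax: $2,364.83 × 0.014 = $33.11
State unemployment insurance (employee share): $2,581.69 × 0.005 = $12.91
Social Security (OASDI): $2,581.69 × 0.051 = $131.67
Paid family leave insurance: $2,581.69 × 0.01 = $25.82
Charitable contribution: $190.56
Vision plan: $72.95
Health insurance premium: $54.23
(Employer's $419.22 toward charitable contribution is not withheld from the employee.)
Total deductions = $216.86 + $117.53 + $33.11 + $12.91 + $131.67 + $25.82 + $190.56 + $72.95 + $54.23 = $855.64
Net pay = $2,581.69 − $855.64 = $1,726.05

$1,726.05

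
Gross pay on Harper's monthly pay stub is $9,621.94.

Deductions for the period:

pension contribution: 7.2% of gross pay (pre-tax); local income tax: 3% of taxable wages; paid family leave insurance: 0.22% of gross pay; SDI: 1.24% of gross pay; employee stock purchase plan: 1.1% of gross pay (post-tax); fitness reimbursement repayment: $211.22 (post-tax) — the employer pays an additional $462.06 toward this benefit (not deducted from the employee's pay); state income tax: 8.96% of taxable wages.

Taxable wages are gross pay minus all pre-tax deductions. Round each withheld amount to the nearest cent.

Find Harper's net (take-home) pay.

$7,403.70

Pension contribution: $9,621.94 × 0.072 = $692.78
Taxable wages = $9,621.94 − $692.78 = $8,929.16
Local income tax: $8,929.16 × 0.03 = $267.87
State income tax: $8,929.16 × 0.0896 = $800.05
SDI: $9,621.94 × 0.0124 = $119.31
Paid family leave insurance: $9,621.94 × 0.0022 = $21.17
Fitness reimbursement repayment: $211.22
Employee stock purchase plan: $9,621.94 × 0.011 = $105.84
(Employer's $462.06 toward fitness reimbursement repayment is not withheld from the employee.)
Total deductions = $692.78 + $267.87 + $800.05 + $119.31 + $21.17 + $211.22 + $105.84 = $2,218.24
Net pay = $9,621.94 − $2,218.24 = $7,403.70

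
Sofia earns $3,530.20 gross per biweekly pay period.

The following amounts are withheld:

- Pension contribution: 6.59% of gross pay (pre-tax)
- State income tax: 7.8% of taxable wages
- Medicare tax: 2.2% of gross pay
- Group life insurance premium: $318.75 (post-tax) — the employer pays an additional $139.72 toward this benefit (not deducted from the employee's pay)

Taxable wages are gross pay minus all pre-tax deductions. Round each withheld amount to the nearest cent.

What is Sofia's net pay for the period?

Pension contribution: $3,530.20 × 0.0659 = $232.64
Taxable wages = $3,530.20 − $232.64 = $3,297.56
State income tax: $3,297.56 × 0.078 = $257.21
Medicare tax: $3,530.20 × 0.022 = $77.66
Group life insurance premium: $318.75
(Employer's $139.72 toward group life insurance premium is not withheld from the employee.)
Total deductions = $232.64 + $257.21 + $77.66 + $318.75 = $886.26
Net pay = $3,530.20 − $886.26 = $2,643.94

$2,643.94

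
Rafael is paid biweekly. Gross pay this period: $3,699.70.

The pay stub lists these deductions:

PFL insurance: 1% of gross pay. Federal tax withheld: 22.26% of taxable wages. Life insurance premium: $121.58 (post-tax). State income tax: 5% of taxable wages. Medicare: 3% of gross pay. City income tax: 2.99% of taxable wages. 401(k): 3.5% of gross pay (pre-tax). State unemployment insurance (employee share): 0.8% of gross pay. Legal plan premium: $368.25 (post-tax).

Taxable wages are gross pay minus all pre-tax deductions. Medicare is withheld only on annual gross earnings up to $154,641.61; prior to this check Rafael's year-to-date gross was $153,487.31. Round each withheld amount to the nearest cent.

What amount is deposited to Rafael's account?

$1,899.16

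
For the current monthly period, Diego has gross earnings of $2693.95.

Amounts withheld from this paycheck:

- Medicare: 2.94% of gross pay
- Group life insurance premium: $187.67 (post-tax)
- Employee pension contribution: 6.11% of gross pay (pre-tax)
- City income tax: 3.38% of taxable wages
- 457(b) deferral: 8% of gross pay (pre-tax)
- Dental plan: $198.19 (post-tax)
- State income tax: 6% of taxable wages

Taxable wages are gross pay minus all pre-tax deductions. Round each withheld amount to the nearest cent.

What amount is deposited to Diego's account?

457(b) deferral: $2693.95 × 0.08 = $215.52
Employee pension contribution: $2693.95 × 0.0611 = $164.60
Pre-tax total = $215.52 + $164.60 = $380.12
Taxable wages = $2693.95 − $380.12 = $2313.83
State income tax: $2313.83 × 0.06 = $138.83
City income tax: $2313.83 × 0.0338 = $78.21
Medicare: $2693.95 × 0.0294 = $79.20
Group life insurance premium: $187.67
Dental plan: $198.19
Total deductions = $215.52 + $164.60 + $138.83 + $78.21 + $79.20 + $187.67 + $198.19 = $1062.22
Net pay = $2693.95 − $1062.22 = $1631.73

$1631.73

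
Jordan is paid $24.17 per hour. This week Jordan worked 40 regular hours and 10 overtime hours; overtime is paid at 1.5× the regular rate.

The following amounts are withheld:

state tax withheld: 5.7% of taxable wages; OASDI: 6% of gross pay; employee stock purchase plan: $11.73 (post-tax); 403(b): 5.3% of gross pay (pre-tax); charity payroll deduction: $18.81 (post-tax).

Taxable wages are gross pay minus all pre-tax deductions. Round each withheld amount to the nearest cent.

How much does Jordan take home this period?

$1076.83

Regular pay: 40 × $24.17 = $966.80
Overtime pay: 10 × $24.17 × 1.5 = $362.55
Gross pay = $966.80 + $362.55 = $1329.35
403(b): $1329.35 × 0.053 = $70.46
Taxable wages = $1329.35 − $70.46 = $1258.89
State tax withheld: $1258.89 × 0.057 = $71.76
OASDI: $1329.35 × 0.06 = $79.76
Charity payroll deduction: $18.81
Employee stock purchase plan: $11.73
Total deductions = $70.46 + $71.76 + $79.76 + $18.81 + $11.73 = $252.52
Net pay = $1329.35 − $252.52 = $1076.83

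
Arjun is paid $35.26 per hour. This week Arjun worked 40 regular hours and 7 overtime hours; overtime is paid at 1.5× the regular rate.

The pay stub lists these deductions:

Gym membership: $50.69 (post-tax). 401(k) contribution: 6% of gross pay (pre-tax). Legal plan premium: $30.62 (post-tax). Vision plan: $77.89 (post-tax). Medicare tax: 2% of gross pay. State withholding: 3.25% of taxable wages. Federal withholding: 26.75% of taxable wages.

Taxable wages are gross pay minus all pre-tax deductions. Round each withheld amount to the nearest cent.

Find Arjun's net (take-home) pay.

Regular pay: 40 × $35.26 = $1,410.40
Overtime pay: 7 × $35.26 × 1.5 = $370.23
Gross pay = $1,410.40 + $370.23 = $1,780.63
401(k) contribution: $1,780.63 × 0.06 = $106.84
Taxable wages = $1,780.63 − $106.84 = $1,673.79
Federal withholding: $1,673.79 × 0.2675 = $447.74
State withholding: $1,673.79 × 0.0325 = $54.40
Medicare tax: $1,780.63 × 0.02 = $35.61
Vision plan: $77.89
Gym membership: $50.69
Legal plan premium: $30.62
Total deductions = $106.84 + $447.74 + $54.40 + $35.61 + $77.89 + $50.69 + $30.62 = $803.79
Net pay = $1,780.63 − $803.79 = $976.84

$976.84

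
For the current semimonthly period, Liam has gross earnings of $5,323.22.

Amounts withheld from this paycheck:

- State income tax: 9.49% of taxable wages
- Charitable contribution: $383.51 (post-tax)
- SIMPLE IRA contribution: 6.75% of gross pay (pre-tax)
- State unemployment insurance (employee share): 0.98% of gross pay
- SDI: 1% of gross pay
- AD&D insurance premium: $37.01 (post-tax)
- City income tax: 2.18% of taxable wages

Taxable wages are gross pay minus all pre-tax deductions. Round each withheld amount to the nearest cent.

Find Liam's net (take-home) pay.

$3,858.70

SIMPLE IRA contribution: $5,323.22 × 0.0675 = $359.32
Taxable wages = $5,323.22 − $359.32 = $4,963.90
City income tax: $4,963.90 × 0.0218 = $108.21
State income tax: $4,963.90 × 0.0949 = $471.07
SDI: $5,323.22 × 0.01 = $53.23
State unemployment insurance (employee share): $5,323.22 × 0.0098 = $52.17
Charitable contribution: $383.51
AD&D insurance premium: $37.01
Total deductions = $359.32 + $108.21 + $471.07 + $53.23 + $52.17 + $383.51 + $37.01 = $1,464.52
Net pay = $5,323.22 − $1,464.52 = $3,858.70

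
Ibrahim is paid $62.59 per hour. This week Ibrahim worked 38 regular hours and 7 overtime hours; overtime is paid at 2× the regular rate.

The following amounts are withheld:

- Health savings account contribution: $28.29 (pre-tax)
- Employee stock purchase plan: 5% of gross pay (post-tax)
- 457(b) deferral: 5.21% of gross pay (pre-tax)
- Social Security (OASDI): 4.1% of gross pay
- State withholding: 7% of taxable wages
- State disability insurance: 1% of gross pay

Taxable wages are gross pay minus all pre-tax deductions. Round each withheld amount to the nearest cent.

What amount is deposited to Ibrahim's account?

Regular pay: 38 × $62.59 = $2,378.42
Overtime pay: 7 × $62.59 × 2 = $876.26
Gross pay = $2,378.42 + $876.26 = $3,254.68
Health savings account contribution: $28.29
457(b) deferral: $3,254.68 × 0.0521 = $169.57
Pre-tax total = $28.29 + $169.57 = $197.86
Taxable wages = $3,254.68 − $197.86 = $3,056.82
State withholding: $3,056.82 × 0.07 = $213.98
State disability insurance: $3,254.68 × 0.01 = $32.55
Social Security (OASDI): $3,254.68 × 0.041 = $133.44
Employee stock purchase plan: $3,254.68 × 0.05 = $162.73
Total deductions = $28.29 + $169.57 + $213.98 + $32.55 + $133.44 + $162.73 = $740.56
Net pay = $3,254.68 − $740.56 = $2,514.12

$2,514.12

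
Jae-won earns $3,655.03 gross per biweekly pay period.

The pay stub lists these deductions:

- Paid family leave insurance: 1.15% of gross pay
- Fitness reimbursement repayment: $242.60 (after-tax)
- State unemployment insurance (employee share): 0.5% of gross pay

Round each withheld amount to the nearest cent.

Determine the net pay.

$3,352.12

State unemployment insurance (employee share): $3,655.03 × 0.005 = $18.28
Paid family leave insurance: $3,655.03 × 0.0115 = $42.03
Fitness reimbursement repayment: $242.60
Total deductions = $18.28 + $42.03 + $242.60 = $302.91
Net pay = $3,655.03 − $302.91 = $3,352.12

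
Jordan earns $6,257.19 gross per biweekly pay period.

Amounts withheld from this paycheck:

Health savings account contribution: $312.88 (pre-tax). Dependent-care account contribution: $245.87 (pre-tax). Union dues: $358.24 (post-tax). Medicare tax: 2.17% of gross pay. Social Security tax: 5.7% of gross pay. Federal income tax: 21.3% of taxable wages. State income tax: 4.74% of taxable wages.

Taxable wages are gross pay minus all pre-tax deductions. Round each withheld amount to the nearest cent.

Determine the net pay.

Health savings account contribution: $312.88
Dependent-care account contribution: $245.87
Pre-tax total = $312.88 + $245.87 = $558.75
Taxable wages = $6,257.19 − $558.75 = $5,698.44
Federal income tax: $5,698.44 × 0.213 = $1,213.77
State income tax: $5,698.44 × 0.0474 = $270.11
Medicare tax: $6,257.19 × 0.0217 = $135.78
Social Security tax: $6,257.19 × 0.057 = $356.66
Union dues: $358.24
Total deductions = $312.88 + $245.87 + $1,213.77 + $270.11 + $135.78 + $356.66 + $358.24 = $2,893.31
Net pay = $6,257.19 − $2,893.31 = $3,363.88

$3,363.88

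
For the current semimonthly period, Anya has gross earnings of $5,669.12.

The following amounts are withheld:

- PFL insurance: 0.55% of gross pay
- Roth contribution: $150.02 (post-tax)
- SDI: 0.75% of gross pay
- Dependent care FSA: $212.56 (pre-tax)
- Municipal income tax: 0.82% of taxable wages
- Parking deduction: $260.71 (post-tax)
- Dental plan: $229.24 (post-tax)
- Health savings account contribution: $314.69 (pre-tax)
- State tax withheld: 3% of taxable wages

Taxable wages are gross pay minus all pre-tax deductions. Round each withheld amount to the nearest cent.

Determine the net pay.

Dependent care FSA: $212.56
Health savings account contribution: $314.69
Pre-tax total = $212.56 + $314.69 = $527.25
Taxable wages = $5,669.12 − $527.25 = $5,141.87
Municipal income tax: $5,141.87 × 0.0082 = $42.16
State tax withheld: $5,141.87 × 0.03 = $154.26
SDI: $5,669.12 × 0.0075 = $42.52
PFL insurance: $5,669.12 × 0.0055 = $31.18
Roth contribution: $150.02
Parking deduction: $260.71
Dental plan: $229.24
Total deductions = $212.56 + $314.69 + $42.16 + $154.26 + $42.52 + $31.18 + $150.02 + $260.71 + $229.24 = $1,437.34
Net pay = $5,669.12 − $1,437.34 = $4,231.78

$4,231.78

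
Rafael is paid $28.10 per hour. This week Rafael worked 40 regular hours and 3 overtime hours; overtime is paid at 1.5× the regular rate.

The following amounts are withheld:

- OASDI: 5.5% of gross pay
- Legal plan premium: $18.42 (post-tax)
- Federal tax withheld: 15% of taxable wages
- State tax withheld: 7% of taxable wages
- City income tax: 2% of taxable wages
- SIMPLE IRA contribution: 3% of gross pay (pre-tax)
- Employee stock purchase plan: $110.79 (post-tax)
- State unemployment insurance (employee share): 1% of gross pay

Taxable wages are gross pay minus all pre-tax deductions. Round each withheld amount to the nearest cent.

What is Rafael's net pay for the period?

$711.35

Regular pay: 40 × $28.10 = $1124.00
Overtime pay: 3 × $28.10 × 1.5 = $126.45
Gross pay = $1124.00 + $126.45 = $1250.45
SIMPLE IRA contribution: $1250.45 × 0.03 = $37.51
Taxable wages = $1250.45 − $37.51 = $1212.94
Federal tax withheld: $1212.94 × 0.15 = $181.94
State tax withheld: $1212.94 × 0.07 = $84.91
City income tax: $1212.94 × 0.02 = $24.26
OASDI: $1250.45 × 0.055 = $68.77
State unemployment insurance (employee share): $1250.45 × 0.01 = $12.50
Legal plan premium: $18.42
Employee stock purchase plan: $110.79
Total deductions = $37.51 + $181.94 + $84.91 + $24.26 + $68.77 + $12.50 + $18.42 + $110.79 = $539.10
Net pay = $1250.45 − $539.10 = $711.35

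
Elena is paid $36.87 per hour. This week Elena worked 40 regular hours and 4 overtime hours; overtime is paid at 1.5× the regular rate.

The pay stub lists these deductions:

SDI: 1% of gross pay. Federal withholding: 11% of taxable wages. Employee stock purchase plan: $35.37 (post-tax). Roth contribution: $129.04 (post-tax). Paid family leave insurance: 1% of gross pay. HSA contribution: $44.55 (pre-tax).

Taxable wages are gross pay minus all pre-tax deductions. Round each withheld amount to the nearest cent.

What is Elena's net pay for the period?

$1,271.48

Regular pay: 40 × $36.87 = $1,474.80
Overtime pay: 4 × $36.87 × 1.5 = $221.22
Gross pay = $1,474.80 + $221.22 = $1,696.02
HSA contribution: $44.55
Taxable wages = $1,696.02 − $44.55 = $1,651.47
Federal withholding: $1,651.47 × 0.11 = $181.66
SDI: $1,696.02 × 0.01 = $16.96
Paid family leave insurance: $1,696.02 × 0.01 = $16.96
Employee stock purchase plan: $35.37
Roth contribution: $129.04
Total deductions = $44.55 + $181.66 + $16.96 + $16.96 + $35.37 + $129.04 = $424.54
Net pay = $1,696.02 − $424.54 = $1,271.48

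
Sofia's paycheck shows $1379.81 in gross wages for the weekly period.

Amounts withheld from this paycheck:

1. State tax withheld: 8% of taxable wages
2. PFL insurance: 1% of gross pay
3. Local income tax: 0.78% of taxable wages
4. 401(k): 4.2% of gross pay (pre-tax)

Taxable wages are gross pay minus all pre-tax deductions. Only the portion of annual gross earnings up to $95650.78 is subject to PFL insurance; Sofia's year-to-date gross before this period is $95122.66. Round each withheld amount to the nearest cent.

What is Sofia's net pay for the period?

$1200.52

401(k): $1379.81 × 0.042 = $57.95
Taxable wages = $1379.81 − $57.95 = $1321.86
Local income tax: $1321.86 × 0.0078 = $10.31
State tax withheld: $1321.86 × 0.08 = $105.75
PFL insurance: only $95650.78 − $95122.66 = $528.12 of this check is subject → $528.12 × 0.01 = $5.28
Total deductions = $57.95 + $10.31 + $105.75 + $5.28 = $179.29
Net pay = $1379.81 − $179.29 = $1200.52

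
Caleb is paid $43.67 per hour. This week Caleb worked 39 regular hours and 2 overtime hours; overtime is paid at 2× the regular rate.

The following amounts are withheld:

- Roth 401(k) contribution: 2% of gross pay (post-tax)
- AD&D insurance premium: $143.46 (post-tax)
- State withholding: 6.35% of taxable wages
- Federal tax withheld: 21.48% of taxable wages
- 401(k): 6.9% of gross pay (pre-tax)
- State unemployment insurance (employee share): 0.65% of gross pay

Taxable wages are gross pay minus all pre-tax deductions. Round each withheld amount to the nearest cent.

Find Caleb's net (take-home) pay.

$1068.48

Regular pay: 39 × $43.67 = $1703.13
Overtime pay: 2 × $43.67 × 2 = $174.68
Gross pay = $1703.13 + $174.68 = $1877.81
401(k): $1877.81 × 0.069 = $129.57
Taxable wages = $1877.81 − $129.57 = $1748.24
State withholding: $1748.24 × 0.0635 = $111.01
Federal tax withheld: $1748.24 × 0.2148 = $375.52
State unemployment insurance (employee share): $1877.81 × 0.0065 = $12.21
AD&D insurance premium: $143.46
Roth 401(k) contribution: $1877.81 × 0.02 = $37.56
Total deductions = $129.57 + $111.01 + $375.52 + $12.21 + $143.46 + $37.56 = $809.33
Net pay = $1877.81 − $809.33 = $1068.48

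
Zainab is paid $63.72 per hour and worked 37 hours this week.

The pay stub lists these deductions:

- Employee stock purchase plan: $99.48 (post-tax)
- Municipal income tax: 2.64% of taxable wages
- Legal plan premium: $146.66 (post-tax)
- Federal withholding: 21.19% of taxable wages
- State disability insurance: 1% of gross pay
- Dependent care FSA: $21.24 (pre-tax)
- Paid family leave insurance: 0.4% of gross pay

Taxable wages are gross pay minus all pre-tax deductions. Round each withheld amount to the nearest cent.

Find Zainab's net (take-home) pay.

$1,500.49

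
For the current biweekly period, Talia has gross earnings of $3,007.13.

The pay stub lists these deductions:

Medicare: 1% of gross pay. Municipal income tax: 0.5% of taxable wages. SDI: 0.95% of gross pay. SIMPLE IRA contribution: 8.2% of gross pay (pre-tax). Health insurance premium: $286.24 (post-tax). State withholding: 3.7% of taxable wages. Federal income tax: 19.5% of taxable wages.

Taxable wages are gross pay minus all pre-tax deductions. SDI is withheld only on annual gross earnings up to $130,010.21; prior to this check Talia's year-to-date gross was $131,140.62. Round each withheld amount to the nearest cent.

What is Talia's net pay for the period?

$1,789.99

SIMPLE IRA contribution: $3,007.13 × 0.082 = $246.58
Taxable wages = $3,007.13 − $246.58 = $2,760.55
State withholding: $2,760.55 × 0.037 = $102.14
Municipal income tax: $2,760.55 × 0.005 = $13.80
Federal income tax: $2,760.55 × 0.195 = $538.31
SDI: annual cap $130,010.21 already reached (YTD $131,140.62), so $0.00
Medicare: $3,007.13 × 0.01 = $30.07
Health insurance premium: $286.24
Total deductions = $246.58 + $102.14 + $13.80 + $538.31 + $0.00 + $30.07 + $286.24 = $1,217.14
Net pay = $3,007.13 − $1,217.14 = $1,789.99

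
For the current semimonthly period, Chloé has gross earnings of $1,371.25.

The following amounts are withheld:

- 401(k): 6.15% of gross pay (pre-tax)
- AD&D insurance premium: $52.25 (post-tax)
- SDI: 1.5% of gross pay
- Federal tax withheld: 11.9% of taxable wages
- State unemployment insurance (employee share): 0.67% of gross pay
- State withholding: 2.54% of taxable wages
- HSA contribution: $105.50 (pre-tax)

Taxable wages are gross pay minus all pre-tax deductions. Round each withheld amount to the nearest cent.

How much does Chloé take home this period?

$928.81

HSA contribution: $105.50
401(k): $1,371.25 × 0.0615 = $84.33
Pre-tax total = $105.50 + $84.33 = $189.83
Taxable wages = $1,371.25 − $189.83 = $1,181.42
State withholding: $1,181.42 × 0.0254 = $30.01
Federal tax withheld: $1,181.42 × 0.119 = $140.59
SDI: $1,371.25 × 0.015 = $20.57
State unemployment insurance (employee share): $1,371.25 × 0.0067 = $9.19
AD&D insurance premium: $52.25
Total deductions = $105.50 + $84.33 + $30.01 + $140.59 + $20.57 + $9.19 + $52.25 = $442.44
Net pay = $1,371.25 − $442.44 = $928.81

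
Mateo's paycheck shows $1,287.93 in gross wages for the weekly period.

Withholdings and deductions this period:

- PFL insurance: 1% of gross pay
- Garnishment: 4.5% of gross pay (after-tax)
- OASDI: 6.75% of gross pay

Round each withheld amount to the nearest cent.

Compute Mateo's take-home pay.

PFL insurance: $1,287.93 × 0.01 = $12.88
OASDI: $1,287.93 × 0.0675 = $86.94
Garnishment: $1,287.93 × 0.045 = $57.96
Total deductions = $12.88 + $86.94 + $57.96 = $157.78
Net pay = $1,287.93 − $157.78 = $1,130.15

$1,130.15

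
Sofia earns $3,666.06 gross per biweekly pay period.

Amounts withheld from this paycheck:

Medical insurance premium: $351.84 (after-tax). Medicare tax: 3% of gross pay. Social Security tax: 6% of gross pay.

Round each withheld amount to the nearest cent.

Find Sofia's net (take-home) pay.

$2,984.28

Social Security tax: $3,666.06 × 0.06 = $219.96
Medicare tax: $3,666.06 × 0.03 = $109.98
Medical insurance premium: $351.84
Total deductions = $219.96 + $109.98 + $351.84 = $681.78
Net pay = $3,666.06 − $681.78 = $2,984.28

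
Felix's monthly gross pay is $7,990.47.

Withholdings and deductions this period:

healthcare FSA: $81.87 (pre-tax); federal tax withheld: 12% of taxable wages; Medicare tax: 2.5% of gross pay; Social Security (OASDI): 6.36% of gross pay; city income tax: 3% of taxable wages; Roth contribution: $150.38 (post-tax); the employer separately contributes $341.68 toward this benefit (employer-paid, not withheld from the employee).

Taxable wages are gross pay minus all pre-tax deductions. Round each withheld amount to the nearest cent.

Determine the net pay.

$5,863.98

Healthcare FSA: $81.87
Taxable wages = $7,990.47 − $81.87 = $7,908.60
Federal tax withheld: $7,908.60 × 0.12 = $949.03
City income tax: $7,908.60 × 0.03 = $237.26
Medicare tax: $7,990.47 × 0.025 = $199.76
Social Security (OASDI): $7,990.47 × 0.0636 = $508.19
Roth contribution: $150.38
(Employer's $341.68 toward Roth contribution is not withheld from the employee.)
Total deductions = $81.87 + $949.03 + $237.26 + $199.76 + $508.19 + $150.38 = $2,126.49
Net pay = $7,990.47 − $2,126.49 = $5,863.98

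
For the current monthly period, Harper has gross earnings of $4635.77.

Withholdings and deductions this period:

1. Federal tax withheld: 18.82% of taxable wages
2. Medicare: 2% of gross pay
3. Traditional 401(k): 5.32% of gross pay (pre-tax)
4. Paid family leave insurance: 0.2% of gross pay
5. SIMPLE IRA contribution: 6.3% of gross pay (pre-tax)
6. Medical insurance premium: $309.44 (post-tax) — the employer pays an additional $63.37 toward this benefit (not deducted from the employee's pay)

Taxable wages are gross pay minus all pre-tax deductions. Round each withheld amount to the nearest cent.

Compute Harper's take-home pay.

$2914.60

Traditional 401(k): $4635.77 × 0.0532 = $246.62
SIMPLE IRA contribution: $4635.77 × 0.063 = $292.05
Pre-tax total = $246.62 + $292.05 = $538.67
Taxable wages = $4635.77 − $538.67 = $4097.10
Federal tax withheld: $4097.10 × 0.1882 = $771.07
Paid family leave insurance: $4635.77 × 0.002 = $9.27
Medicare: $4635.77 × 0.02 = $92.72
Medical insurance premium: $309.44
(Employer's $63.37 toward medical insurance premium is not withheld from the employee.)
Total deductions = $246.62 + $292.05 + $771.07 + $9.27 + $92.72 + $309.44 = $1721.17
Net pay = $4635.77 − $1721.17 = $2914.60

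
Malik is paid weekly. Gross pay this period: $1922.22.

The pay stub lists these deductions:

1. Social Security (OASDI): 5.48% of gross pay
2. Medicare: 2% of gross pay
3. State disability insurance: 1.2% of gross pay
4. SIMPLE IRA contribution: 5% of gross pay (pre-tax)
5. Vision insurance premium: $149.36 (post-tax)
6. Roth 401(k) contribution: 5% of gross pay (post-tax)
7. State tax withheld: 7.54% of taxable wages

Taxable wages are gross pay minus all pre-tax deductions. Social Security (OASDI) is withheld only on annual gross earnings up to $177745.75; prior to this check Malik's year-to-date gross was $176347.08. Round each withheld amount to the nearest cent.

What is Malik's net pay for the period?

$1304.79

SIMPLE IRA contribution: $1922.22 × 0.05 = $96.11
Taxable wages = $1922.22 − $96.11 = $1826.11
State tax withheld: $1826.11 × 0.0754 = $137.69
Social Security (OASDI): only $177745.75 − $176347.08 = $1398.67 of this check is subject → $1398.67 × 0.0548 = $76.65
State disability insurance: $1922.22 × 0.012 = $23.07
Medicare: $1922.22 × 0.02 = $38.44
Roth 401(k) contribution: $1922.22 × 0.05 = $96.11
Vision insurance premium: $149.36
Total deductions = $96.11 + $137.69 + $76.65 + $23.07 + $38.44 + $96.11 + $149.36 = $617.43
Net pay = $1922.22 − $617.43 = $1304.79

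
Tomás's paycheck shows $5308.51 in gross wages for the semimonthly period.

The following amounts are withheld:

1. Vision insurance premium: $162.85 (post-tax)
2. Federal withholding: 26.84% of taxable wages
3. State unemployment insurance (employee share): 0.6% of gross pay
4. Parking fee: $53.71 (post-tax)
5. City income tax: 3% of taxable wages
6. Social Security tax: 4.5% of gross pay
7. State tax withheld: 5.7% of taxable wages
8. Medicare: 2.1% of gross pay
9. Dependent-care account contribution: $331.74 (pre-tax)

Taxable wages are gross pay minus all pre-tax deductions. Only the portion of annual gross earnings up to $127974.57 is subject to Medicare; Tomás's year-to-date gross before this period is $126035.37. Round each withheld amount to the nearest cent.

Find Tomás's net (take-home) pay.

$2680.01

Dependent-care account contribution: $331.74
Taxable wages = $5308.51 − $331.74 = $4976.77
Federal withholding: $4976.77 × 0.2684 = $1335.77
City income tax: $4976.77 × 0.03 = $149.30
State tax withheld: $4976.77 × 0.057 = $283.68
Medicare: only $127974.57 − $126035.37 = $1939.20 of this check is subject → $1939.20 × 0.021 = $40.72
State unemployment insurance (employee share): $5308.51 × 0.006 = $31.85
Social Security tax: $5308.51 × 0.045 = $238.88
Vision insurance premium: $162.85
Parking fee: $53.71
Total deductions = $331.74 + $1335.77 + $149.30 + $283.68 + $40.72 + $31.85 + $238.88 + $162.85 + $53.71 = $2628.50
Net pay = $5308.51 − $2628.50 = $2680.01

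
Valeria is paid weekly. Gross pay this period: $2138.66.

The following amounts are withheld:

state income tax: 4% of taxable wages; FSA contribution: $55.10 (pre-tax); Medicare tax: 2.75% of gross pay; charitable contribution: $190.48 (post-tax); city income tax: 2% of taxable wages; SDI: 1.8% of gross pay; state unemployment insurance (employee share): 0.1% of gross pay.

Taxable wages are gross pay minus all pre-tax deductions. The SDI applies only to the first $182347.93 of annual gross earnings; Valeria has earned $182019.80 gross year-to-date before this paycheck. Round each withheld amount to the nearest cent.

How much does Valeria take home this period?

FSA contribution: $55.10
Taxable wages = $2138.66 − $55.10 = $2083.56
City income tax: $2083.56 × 0.02 = $41.67
State income tax: $2083.56 × 0.04 = $83.34
State unemployment insurance (employee share): $2138.66 × 0.001 = $2.14
Medicare tax: $2138.66 × 0.0275 = $58.81
SDI: only $182347.93 − $182019.80 = $328.13 of this check is subject → $328.13 × 0.018 = $5.91
Charitable contribution: $190.48
Total deductions = $55.10 + $41.67 + $83.34 + $2.14 + $58.81 + $5.91 + $190.48 = $437.45
Net pay = $2138.66 − $437.45 = $1701.21

$1701.21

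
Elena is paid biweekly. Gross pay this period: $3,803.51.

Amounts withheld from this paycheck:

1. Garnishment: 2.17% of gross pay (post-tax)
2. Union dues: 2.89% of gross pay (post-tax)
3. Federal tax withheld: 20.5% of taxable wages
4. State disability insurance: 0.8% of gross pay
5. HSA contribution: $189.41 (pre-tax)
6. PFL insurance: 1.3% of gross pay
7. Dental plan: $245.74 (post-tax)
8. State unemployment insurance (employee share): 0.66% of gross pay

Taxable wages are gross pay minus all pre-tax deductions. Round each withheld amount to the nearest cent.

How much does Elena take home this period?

HSA contribution: $189.41
Taxable wages = $3,803.51 − $189.41 = $3,614.10
Federal tax withheld: $3,614.10 × 0.205 = $740.89
State unemployment insurance (employee share): $3,803.51 × 0.0066 = $25.10
PFL insurance: $3,803.51 × 0.013 = $49.45
State disability insurance: $3,803.51 × 0.008 = $30.43
Dental plan: $245.74
Union dues: $3,803.51 × 0.0289 = $109.92
Garnishment: $3,803.51 × 0.0217 = $82.54
Total deductions = $189.41 + $740.89 + $25.10 + $49.45 + $30.43 + $245.74 + $109.92 + $82.54 = $1,473.48
Net pay = $3,803.51 − $1,473.48 = $2,330.03

$2,330.03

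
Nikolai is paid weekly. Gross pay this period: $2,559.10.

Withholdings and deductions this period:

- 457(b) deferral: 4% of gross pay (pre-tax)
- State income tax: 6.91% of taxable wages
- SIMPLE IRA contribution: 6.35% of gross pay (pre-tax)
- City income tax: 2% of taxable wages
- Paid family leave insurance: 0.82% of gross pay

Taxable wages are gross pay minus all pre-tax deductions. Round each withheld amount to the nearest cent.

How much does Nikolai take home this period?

$2,068.85

SIMPLE IRA contribution: $2,559.10 × 0.0635 = $162.50
457(b) deferral: $2,559.10 × 0.04 = $102.36
Pre-tax total = $162.50 + $102.36 = $264.86
Taxable wages = $2,559.10 − $264.86 = $2,294.24
State income tax: $2,294.24 × 0.0691 = $158.53
City income tax: $2,294.24 × 0.02 = $45.88
Paid family leave insurance: $2,559.10 × 0.0082 = $20.98
Total deductions = $162.50 + $102.36 + $158.53 + $45.88 + $20.98 = $490.25
Net pay = $2,559.10 − $490.25 = $2,068.85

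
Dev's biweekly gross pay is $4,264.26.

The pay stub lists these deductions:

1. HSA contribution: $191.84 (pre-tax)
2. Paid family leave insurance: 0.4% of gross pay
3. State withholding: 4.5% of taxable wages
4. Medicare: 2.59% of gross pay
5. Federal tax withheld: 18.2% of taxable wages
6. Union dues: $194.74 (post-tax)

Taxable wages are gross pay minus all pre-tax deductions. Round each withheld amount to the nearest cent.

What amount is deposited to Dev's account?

$2,825.74

HSA contribution: $191.84
Taxable wages = $4,264.26 − $191.84 = $4,072.42
Federal tax withheld: $4,072.42 × 0.182 = $741.18
State withholding: $4,072.42 × 0.045 = $183.26
Medicare: $4,264.26 × 0.0259 = $110.44
Paid family leave insurance: $4,264.26 × 0.004 = $17.06
Union dues: $194.74
Total deductions = $191.84 + $741.18 + $183.26 + $110.44 + $17.06 + $194.74 = $1,438.52
Net pay = $4,264.26 − $1,438.52 = $2,825.74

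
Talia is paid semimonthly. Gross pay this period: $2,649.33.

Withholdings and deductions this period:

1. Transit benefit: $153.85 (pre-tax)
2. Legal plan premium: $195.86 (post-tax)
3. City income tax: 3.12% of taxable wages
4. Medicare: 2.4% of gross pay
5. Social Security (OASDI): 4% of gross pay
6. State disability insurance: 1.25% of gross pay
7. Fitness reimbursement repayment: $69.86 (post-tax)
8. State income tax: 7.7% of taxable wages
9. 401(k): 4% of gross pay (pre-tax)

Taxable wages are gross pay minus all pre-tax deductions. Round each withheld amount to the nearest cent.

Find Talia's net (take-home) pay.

$1,662.58

401(k): $2,649.33 × 0.04 = $105.97
Transit benefit: $153.85
Pre-tax total = $105.97 + $153.85 = $259.82
Taxable wages = $2,649.33 − $259.82 = $2,389.51
State income tax: $2,389.51 × 0.077 = $183.99
City income tax: $2,389.51 × 0.0312 = $74.55
Social Security (OASDI): $2,649.33 × 0.04 = $105.97
Medicare: $2,649.33 × 0.024 = $63.58
State disability insurance: $2,649.33 × 0.0125 = $33.12
Fitness reimbursement repayment: $69.86
Legal plan premium: $195.86
Total deductions = $105.97 + $153.85 + $183.99 + $74.55 + $105.97 + $63.58 + $33.12 + $69.86 + $195.86 = $986.75
Net pay = $2,649.33 − $986.75 = $1,662.58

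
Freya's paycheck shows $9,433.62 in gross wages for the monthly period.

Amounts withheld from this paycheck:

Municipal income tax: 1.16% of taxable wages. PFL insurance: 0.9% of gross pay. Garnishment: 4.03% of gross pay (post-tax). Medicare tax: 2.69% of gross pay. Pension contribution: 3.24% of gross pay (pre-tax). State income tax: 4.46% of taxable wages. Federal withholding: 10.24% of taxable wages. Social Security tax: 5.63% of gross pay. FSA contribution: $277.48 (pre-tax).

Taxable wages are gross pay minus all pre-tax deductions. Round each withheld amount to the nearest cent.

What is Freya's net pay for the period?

$6,196.86

FSA contribution: $277.48
Pension contribution: $9,433.62 × 0.0324 = $305.65
Pre-tax total = $277.48 + $305.65 = $583.13
Taxable wages = $9,433.62 − $583.13 = $8,850.49
Federal withholding: $8,850.49 × 0.1024 = $906.29
Municipal income tax: $8,850.49 × 0.0116 = $102.67
State income tax: $8,850.49 × 0.0446 = $394.73
Social Security tax: $9,433.62 × 0.0563 = $531.11
PFL insurance: $9,433.62 × 0.009 = $84.90
Medicare tax: $9,433.62 × 0.0269 = $253.76
Garnishment: $9,433.62 × 0.0403 = $380.17
Total deductions = $277.48 + $305.65 + $906.29 + $102.67 + $394.73 + $531.11 + $84.90 + $253.76 + $380.17 = $3,236.76
Net pay = $9,433.62 − $3,236.76 = $6,196.86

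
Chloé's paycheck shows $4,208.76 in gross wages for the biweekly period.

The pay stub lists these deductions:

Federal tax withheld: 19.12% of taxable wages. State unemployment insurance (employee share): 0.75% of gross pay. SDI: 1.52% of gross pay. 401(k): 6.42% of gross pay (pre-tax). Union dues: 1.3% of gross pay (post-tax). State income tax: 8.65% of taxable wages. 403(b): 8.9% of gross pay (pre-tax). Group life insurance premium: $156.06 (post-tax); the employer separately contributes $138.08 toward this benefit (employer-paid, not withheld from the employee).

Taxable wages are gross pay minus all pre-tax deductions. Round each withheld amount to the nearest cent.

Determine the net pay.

401(k): $4,208.76 × 0.0642 = $270.20
403(b): $4,208.76 × 0.089 = $374.58
Pre-tax total = $270.20 + $374.58 = $644.78
Taxable wages = $4,208.76 − $644.78 = $3,563.98
State income tax: $3,563.98 × 0.0865 = $308.28
Federal tax withheld: $3,563.98 × 0.1912 = $681.43
SDI: $4,208.76 × 0.0152 = $63.97
State unemployment insurance (employee share): $4,208.76 × 0.0075 = $31.57
Union dues: $4,208.76 × 0.013 = $54.71
Group life insurance premium: $156.06
(Employer's $138.08 toward group life insurance premium is not withheld from the employee.)
Total deductions = $270.20 + $374.58 + $308.28 + $681.43 + $63.97 + $31.57 + $54.71 + $156.06 = $1,940.80
Net pay = $4,208.76 − $1,940.80 = $2,267.96

$2,267.96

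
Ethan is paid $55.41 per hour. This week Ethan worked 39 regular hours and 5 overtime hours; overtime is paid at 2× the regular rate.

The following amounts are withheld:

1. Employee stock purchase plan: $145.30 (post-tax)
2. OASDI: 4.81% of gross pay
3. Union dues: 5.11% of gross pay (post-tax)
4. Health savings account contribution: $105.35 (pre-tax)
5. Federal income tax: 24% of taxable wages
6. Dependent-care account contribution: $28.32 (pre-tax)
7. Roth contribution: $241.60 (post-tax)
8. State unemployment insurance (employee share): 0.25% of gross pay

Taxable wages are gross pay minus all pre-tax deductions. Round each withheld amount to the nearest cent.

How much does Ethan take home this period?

Regular pay: 39 × $55.41 = $2,160.99
Overtime pay: 5 × $55.41 × 2 = $554.10
Gross pay = $2,160.99 + $554.10 = $2,715.09
Health savings account contribution: $105.35
Dependent-care account contribution: $28.32
Pre-tax total = $105.35 + $28.32 = $133.67
Taxable wages = $2,715.09 − $133.67 = $2,581.42
Federal income tax: $2,581.42 × 0.24 = $619.54
State unemployment insurance (employee share): $2,715.09 × 0.0025 = $6.79
OASDI: $2,715.09 × 0.0481 = $130.60
Employee stock purchase plan: $145.30
Roth contribution: $241.60
Union dues: $2,715.09 × 0.0511 = $138.74
Total deductions = $105.35 + $28.32 + $619.54 + $6.79 + $130.60 + $145.30 + $241.60 + $138.74 = $1,416.24
Net pay = $2,715.09 − $1,416.24 = $1,298.85

$1,298.85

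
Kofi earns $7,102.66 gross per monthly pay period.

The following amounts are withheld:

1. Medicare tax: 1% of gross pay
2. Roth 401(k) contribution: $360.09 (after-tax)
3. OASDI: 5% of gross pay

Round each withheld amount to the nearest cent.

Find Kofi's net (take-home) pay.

$6,316.41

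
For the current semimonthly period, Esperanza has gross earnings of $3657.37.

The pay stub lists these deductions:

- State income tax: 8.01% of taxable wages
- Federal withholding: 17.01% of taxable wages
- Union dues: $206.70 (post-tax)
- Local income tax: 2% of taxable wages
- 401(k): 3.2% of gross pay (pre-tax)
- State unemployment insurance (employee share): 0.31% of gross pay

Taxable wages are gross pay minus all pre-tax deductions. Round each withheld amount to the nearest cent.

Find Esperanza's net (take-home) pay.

401(k): $3657.37 × 0.032 = $117.04
Taxable wages = $3657.37 − $117.04 = $3540.33
Local income tax: $3540.33 × 0.02 = $70.81
Federal withholding: $3540.33 × 0.1701 = $602.21
State income tax: $3540.33 × 0.0801 = $283.58
State unemployment insurance (employee share): $3657.37 × 0.0031 = $11.34
Union dues: $206.70
Total deductions = $117.04 + $70.81 + $602.21 + $283.58 + $11.34 + $206.70 = $1291.68
Net pay = $3657.37 − $1291.68 = $2365.69

$2365.69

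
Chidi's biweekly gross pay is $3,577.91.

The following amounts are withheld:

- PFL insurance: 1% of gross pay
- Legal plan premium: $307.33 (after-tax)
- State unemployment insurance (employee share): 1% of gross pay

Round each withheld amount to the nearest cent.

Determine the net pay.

$3,199.02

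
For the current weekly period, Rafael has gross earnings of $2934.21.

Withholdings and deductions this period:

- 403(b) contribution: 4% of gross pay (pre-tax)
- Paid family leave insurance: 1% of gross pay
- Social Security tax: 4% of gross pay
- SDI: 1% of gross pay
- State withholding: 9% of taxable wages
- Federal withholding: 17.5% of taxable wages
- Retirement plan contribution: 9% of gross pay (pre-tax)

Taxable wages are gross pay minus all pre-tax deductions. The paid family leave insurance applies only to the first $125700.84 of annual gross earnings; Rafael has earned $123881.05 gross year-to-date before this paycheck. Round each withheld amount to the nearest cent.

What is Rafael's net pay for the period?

$1711.37

Retirement plan contribution: $2934.21 × 0.09 = $264.08
403(b) contribution: $2934.21 × 0.04 = $117.37
Pre-tax total = $264.08 + $117.37 = $381.45
Taxable wages = $2934.21 − $381.45 = $2552.76
State withholding: $2552.76 × 0.09 = $229.75
Federal withholding: $2552.76 × 0.175 = $446.73
Social Security tax: $2934.21 × 0.04 = $117.37
SDI: $2934.21 × 0.01 = $29.34
Paid family leave insurance: only $125700.84 − $123881.05 = $1819.79 of this check is subject → $1819.79 × 0.01 = $18.20
Total deductions = $264.08 + $117.37 + $229.75 + $446.73 + $117.37 + $29.34 + $18.20 = $1222.84
Net pay = $2934.21 − $1222.84 = $1711.37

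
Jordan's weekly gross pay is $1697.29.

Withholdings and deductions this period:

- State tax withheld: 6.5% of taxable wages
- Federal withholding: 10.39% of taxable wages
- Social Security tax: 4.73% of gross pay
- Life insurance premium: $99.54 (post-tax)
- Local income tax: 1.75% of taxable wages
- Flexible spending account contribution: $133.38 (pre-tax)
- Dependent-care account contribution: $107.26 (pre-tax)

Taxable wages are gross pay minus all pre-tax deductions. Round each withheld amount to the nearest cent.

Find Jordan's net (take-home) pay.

$1005.31

Dependent-care account contribution: $107.26
Flexible spending account contribution: $133.38
Pre-tax total = $107.26 + $133.38 = $240.64
Taxable wages = $1697.29 − $240.64 = $1456.65
Local income tax: $1456.65 × 0.0175 = $25.49
Federal withholding: $1456.65 × 0.1039 = $151.35
State tax withheld: $1456.65 × 0.065 = $94.68
Social Security tax: $1697.29 × 0.0473 = $80.28
Life insurance premium: $99.54
Total deductions = $107.26 + $133.38 + $25.49 + $151.35 + $94.68 + $80.28 + $99.54 = $691.98
Net pay = $1697.29 − $691.98 = $1005.31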